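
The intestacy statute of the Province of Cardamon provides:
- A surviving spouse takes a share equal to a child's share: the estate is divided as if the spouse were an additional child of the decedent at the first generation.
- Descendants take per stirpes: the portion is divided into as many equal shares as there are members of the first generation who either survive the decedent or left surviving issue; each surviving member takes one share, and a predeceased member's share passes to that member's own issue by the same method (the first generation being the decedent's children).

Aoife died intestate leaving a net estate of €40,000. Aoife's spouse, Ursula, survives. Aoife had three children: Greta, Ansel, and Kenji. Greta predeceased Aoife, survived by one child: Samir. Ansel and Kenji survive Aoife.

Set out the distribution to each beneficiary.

Ursula: €10,000; Samir: €10,000; Ansel: €10,000; Kenji: €10,000

The spouse counts as an additional share at the children's level, so there are 4 primary shares of €10,000. Ursula takes one such share (€10,000).
The children's combined portion (€30,000) is divided into 3 shares of €10,000: Ansel and Kenji each take €10,000; Greta's €10,000 share passes to Greta's issue.
Greta's share (€10,000) passes entirely to Samir.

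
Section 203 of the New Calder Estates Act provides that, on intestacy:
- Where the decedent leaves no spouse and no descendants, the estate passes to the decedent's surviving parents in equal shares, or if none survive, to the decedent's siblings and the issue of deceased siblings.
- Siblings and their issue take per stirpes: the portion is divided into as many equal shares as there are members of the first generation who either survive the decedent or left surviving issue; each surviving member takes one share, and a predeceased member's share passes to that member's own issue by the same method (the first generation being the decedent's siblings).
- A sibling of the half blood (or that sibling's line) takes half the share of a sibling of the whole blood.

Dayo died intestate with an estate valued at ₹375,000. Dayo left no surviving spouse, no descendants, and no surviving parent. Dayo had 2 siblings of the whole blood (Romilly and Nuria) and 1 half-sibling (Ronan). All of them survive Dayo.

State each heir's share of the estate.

Ronan: ₹75,000; Romilly: ₹150,000; Nuria: ₹150,000

The entire ₹375,000 passes to the siblings and their issue.
Counting each half-blood sibling's line as half a unit, there are 5/2 units in ₹375,000, so one unit is ₹150,000. Whole-blood lines (Romilly and Nuria) take ₹150,000 each; half-blood lines (Ronan) take ₹75,000 each.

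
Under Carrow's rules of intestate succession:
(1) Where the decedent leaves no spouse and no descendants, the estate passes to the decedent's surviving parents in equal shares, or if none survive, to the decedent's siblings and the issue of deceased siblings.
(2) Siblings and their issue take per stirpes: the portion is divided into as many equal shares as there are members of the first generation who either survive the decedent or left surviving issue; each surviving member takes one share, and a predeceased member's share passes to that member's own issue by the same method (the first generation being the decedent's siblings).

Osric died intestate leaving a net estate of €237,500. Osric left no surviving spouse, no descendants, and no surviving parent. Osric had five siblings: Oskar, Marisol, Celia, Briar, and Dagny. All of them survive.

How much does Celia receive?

The entire €237,500 passes to the siblings and their issue.
That amount (€237,500) is divided into 5 shares of €47,500: Oskar, Marisol, Celia, Briar, and Dagny each take €47,500.

Celia receives €47,500.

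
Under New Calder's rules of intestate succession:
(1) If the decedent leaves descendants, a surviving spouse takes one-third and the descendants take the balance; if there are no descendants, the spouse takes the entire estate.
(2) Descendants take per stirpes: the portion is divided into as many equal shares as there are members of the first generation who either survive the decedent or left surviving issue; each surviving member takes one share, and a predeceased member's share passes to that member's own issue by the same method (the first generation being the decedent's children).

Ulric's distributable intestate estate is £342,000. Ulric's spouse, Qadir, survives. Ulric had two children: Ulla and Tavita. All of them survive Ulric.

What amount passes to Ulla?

Qadir takes one-third of £342,000 = £114,000. The remaining £228,000 passes to the descendants.
The descendants' portion (£228,000) is divided into 2 shares of £114,000: Ulla and Tavita each take £114,000.

Ulla receives £114,000.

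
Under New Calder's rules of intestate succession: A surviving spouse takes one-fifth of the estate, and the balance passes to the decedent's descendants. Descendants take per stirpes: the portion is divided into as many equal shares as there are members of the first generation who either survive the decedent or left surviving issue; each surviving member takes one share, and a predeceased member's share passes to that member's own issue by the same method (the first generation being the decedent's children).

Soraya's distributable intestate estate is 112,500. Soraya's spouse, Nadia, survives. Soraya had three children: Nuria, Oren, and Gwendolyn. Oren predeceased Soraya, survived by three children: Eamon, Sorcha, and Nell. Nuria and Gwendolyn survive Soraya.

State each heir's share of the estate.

Nadia: 22,500; Nuria: 30,000; Eamon: 10,000; Sorcha: 10,000; Nell: 10,000; Gwendolyn: 30,000

Nadia takes one-fifth of 112,500 = 22,500. The remaining 90,000 passes to the descendants.
The descendants' portion (90,000) is divided into 3 shares of 30,000: Nuria and Gwendolyn each take 30,000; Oren's 30,000 share passes to Oren's issue.
Oren's share (30,000) is divided into 3 shares of 10,000: Eamon, Sorcha, and Nell each take 10,000.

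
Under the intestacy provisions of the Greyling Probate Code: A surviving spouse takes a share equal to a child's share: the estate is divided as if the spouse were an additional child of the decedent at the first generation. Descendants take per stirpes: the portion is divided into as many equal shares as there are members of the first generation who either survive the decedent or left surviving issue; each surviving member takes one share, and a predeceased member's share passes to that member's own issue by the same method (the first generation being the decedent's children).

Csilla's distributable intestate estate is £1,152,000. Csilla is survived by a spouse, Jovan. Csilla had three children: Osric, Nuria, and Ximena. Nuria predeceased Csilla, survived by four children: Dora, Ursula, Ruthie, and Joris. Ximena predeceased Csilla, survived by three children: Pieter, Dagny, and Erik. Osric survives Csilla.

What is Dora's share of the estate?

The spouse counts as an additional share at the children's level, so there are 4 primary shares of £288,000. Jovan takes one such share (£288,000).
The children's combined portion (£864,000) is divided into 3 shares of £288,000: Osric takes £288,000; Nuria's £288,000 share passes to Nuria's issue; Ximena's £288,000 share passes to Ximena's issue.
Nuria's share (£288,000) is divided into 4 shares of £72,000: Dora, Ursula, Ruthie, and Joris each take £72,000.
Ximena's share (£288,000) is divided into 3 shares of £96,000: Pieter, Dagny, and Erik each take £96,000.

Dora receives £72,000.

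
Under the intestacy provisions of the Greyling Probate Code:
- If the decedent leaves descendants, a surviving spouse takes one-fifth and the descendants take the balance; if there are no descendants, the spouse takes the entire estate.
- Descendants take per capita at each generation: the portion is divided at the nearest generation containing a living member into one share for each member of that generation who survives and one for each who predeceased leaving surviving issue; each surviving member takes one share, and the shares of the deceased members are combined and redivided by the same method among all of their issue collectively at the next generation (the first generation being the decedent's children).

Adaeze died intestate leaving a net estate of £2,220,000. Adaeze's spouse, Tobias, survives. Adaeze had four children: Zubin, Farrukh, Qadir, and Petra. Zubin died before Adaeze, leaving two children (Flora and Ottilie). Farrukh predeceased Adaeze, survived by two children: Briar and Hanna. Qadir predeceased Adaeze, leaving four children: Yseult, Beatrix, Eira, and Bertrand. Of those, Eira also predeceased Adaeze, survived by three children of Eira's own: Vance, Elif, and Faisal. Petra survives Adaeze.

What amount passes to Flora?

Flora receives £166,500.

Tobias takes one-fifth of £2,220,000 = £444,000. The remaining £1,776,000 passes to the descendants.
The descendants' portion (£1,776,000) is divided at the children's generation into 4 shares of £444,000. Petra takes £444,000. The 3 shares of the deceased (Zubin, Farrukh, and Qadir) are combined into a pool of £1,332,000.
That pool (£1,332,000) is divided at the grandchildren's generation into 8 shares of £166,500. Flora, Ottilie, Briar, Hanna, Yseult, Beatrix, and Bertrand each take £166,500. The remaining share for the deceased Eira (£166,500) is carried to the next generation.
That pool (£166,500) is divided at the great-grandchildren's generation equally among Vance, Elif, and Faisal: £55,500 each.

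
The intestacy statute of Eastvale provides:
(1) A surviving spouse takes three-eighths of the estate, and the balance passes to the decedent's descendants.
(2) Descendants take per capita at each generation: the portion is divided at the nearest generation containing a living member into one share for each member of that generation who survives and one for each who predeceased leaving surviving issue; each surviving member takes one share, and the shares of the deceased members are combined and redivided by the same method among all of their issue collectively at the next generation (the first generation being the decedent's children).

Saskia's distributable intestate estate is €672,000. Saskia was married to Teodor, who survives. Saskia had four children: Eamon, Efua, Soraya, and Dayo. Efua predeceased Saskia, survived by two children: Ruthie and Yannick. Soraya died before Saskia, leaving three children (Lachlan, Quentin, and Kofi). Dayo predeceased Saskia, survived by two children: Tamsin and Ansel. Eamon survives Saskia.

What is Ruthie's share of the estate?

Ruthie receives €45,000.

Teodor takes three-eighths of €672,000 = €252,000. The remaining €420,000 passes to the descendants.
The descendants' portion (€420,000) is divided at the children's generation into 4 shares of €105,000. Eamon takes €105,000. The 3 shares of the deceased (Efua, Soraya, and Dayo) are combined into a pool of €315,000.
That pool (€315,000) is divided at the grandchildren's generation equally among Ruthie, Yannick, Lachlan, Quentin, Kofi, Tamsin, and Ansel: €45,000 each.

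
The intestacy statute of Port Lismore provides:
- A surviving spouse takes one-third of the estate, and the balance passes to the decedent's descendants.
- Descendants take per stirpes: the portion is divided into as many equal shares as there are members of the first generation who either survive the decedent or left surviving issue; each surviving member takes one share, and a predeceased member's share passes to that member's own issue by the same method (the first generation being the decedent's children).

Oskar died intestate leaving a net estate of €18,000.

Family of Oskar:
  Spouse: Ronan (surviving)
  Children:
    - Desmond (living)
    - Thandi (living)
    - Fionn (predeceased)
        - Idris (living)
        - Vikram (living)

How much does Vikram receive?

Vikram receives €2,000.

Ronan takes one-third of €18,000 = €6,000. The remaining €12,000 passes to the descendants.
The descendants' portion (€12,000) is divided into 3 shares of €4,000: Desmond and Thandi each take €4,000; Fionn's €4,000 share passes to Fionn's issue.
Fionn's share (€4,000) is divided into 2 shares of €2,000: Idris and Vikram each take €2,000.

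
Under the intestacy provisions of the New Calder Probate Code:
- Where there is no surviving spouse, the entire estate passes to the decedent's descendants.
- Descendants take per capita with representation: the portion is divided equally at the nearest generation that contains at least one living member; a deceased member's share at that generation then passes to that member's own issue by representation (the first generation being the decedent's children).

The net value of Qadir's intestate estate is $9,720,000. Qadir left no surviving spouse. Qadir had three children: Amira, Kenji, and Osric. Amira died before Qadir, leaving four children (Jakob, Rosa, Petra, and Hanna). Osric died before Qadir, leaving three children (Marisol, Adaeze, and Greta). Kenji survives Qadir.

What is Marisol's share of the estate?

The entire $9,720,000 passes to the descendants.
That amount ($9,720,000) is divided into 3 shares of $3,240,000: Kenji takes $3,240,000; Amira's $3,240,000 share passes to Amira's issue; Osric's $3,240,000 share passes to Osric's issue.
Amira's share ($3,240,000) is divided into 4 shares of $810,000: Jakob, Rosa, Petra, and Hanna each take $810,000.
Osric's share ($3,240,000) is divided into 3 shares of $1,080,000: Marisol, Adaeze, and Greta each take $1,080,000.

Marisol receives $1,080,000.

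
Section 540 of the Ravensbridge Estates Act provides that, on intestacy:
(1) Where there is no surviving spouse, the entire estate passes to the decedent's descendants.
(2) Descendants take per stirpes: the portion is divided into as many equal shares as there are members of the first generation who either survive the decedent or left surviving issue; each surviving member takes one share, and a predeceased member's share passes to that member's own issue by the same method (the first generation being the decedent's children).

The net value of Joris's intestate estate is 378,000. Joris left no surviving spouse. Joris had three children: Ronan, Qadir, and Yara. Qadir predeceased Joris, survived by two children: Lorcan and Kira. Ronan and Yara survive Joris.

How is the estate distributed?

Ronan: 126,000; Lorcan: 63,000; Kira: 63,000; Yara: 126,000

The entire 378,000 passes to the descendants.
That amount (378,000) is divided into 3 shares of 126,000: Ronan and Yara each take 126,000; Qadir's 126,000 share passes to Qadir's issue.
Qadir's share (126,000) is divided into 2 shares of 63,000: Lorcan and Kira each take 63,000.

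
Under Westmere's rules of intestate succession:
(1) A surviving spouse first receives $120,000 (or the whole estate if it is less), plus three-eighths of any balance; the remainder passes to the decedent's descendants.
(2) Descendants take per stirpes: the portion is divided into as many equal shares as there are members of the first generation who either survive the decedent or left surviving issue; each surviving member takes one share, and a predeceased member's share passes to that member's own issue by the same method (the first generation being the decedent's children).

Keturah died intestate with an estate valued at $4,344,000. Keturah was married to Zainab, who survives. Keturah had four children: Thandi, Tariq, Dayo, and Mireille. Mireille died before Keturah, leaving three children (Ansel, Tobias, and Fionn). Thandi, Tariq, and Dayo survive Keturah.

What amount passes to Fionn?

Fionn receives $220,000.

Zainab first takes $120,000, leaving a balance of $4,224,000. Zainab then takes three-eighths of the balance ($1,584,000), for a total of $1,704,000. The remaining $2,640,000 passes to the descendants.
The descendants' portion ($2,640,000) is divided into 4 shares of $660,000: Thandi, Tariq, and Dayo each take $660,000; Mireille's $660,000 share passes to Mireille's issue.
Mireille's share ($660,000) is divided into 3 shares of $220,000: Ansel, Tobias, and Fionn each take $220,000.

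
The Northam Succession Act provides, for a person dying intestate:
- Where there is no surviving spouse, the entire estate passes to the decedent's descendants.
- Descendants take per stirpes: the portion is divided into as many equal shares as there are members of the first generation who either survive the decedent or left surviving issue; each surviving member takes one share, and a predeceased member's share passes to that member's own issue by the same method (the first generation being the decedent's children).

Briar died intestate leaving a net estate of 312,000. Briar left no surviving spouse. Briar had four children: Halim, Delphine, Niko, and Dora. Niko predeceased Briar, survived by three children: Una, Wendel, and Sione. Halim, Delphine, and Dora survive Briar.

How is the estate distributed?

The entire 312,000 passes to the descendants.
That amount (312,000) is divided into 4 shares of 78,000: Halim, Delphine, and Dora each take 78,000; Niko's 78,000 share passes to Niko's issue.
Niko's share (78,000) is divided into 3 shares of 26,000: Una, Wendel, and Sione each take 26,000.

Halim: 78,000; Delphine: 78,000; Una: 26,000; Wendel: 26,000; Sione: 26,000; Dora: 78,000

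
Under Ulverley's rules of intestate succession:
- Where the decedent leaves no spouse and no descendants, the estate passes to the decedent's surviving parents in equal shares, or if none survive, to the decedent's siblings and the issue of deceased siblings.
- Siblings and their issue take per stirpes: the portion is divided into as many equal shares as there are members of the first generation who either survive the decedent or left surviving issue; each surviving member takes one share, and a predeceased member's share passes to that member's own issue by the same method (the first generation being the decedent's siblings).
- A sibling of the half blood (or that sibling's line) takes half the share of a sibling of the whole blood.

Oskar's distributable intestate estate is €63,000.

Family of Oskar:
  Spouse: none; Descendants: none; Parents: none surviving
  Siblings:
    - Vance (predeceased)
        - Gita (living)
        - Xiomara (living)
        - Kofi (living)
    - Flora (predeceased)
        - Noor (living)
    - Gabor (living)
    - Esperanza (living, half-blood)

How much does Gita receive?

The entire €63,000 passes to the siblings and their issue.
Counting each half-blood sibling's line as half a unit, there are 7/2 units in €63,000, so one unit is €18,000. Whole-blood lines (Vance, Flora, and Gabor) take €18,000 each; half-blood lines (Esperanza) take €9,000 each.
Vance's share (€18,000) is divided into 3 shares of €6,000: Gita, Xiomara, and Kofi each take €6,000.
Flora's share (€18,000) passes entirely to Noor.

Gita receives €6,000.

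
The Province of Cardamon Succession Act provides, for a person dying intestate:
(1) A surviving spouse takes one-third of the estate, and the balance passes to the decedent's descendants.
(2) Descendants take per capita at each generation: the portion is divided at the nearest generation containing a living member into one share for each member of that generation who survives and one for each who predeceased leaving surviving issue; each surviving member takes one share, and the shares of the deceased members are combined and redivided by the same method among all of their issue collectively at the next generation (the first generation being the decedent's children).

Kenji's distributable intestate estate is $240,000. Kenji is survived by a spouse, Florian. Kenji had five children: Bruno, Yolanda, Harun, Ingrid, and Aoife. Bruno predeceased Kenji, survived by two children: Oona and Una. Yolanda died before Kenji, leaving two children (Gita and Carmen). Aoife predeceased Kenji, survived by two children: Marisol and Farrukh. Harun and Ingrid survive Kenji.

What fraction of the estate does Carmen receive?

Florian takes one-third of $240,000 = $80,000. The remaining $160,000 passes to the descendants.
The descendants' portion ($160,000) is divided at the children's generation into 5 shares of $32,000. Harun and Ingrid each take $32,000. The 3 shares of the deceased (Bruno, Yolanda, and Aoife) are combined into a pool of $96,000.
That pool ($96,000) is divided at the grandchildren's generation equally among Oona, Una, Gita, Carmen, Marisol, and Farrukh: $16,000 each.

Carmen receives 1/15 of the estate.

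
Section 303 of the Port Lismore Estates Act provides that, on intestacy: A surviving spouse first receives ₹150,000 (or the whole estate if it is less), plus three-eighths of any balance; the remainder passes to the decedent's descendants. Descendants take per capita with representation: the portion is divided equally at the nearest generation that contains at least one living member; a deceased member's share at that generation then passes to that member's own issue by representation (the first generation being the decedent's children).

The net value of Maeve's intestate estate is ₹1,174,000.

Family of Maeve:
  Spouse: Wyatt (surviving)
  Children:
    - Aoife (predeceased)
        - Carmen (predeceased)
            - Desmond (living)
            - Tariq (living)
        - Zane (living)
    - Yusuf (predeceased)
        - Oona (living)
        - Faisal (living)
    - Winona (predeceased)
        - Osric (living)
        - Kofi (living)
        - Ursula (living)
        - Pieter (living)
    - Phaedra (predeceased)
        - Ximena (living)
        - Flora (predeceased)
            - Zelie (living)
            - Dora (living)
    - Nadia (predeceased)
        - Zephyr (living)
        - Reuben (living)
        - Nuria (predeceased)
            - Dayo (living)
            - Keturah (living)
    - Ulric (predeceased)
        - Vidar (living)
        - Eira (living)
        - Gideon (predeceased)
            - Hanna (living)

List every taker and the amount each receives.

Wyatt first takes ₹150,000, leaving a balance of ₹1,024,000. Wyatt then takes three-eighths of the balance (₹384,000), for a total of ₹534,000. The remaining ₹640,000 passes to the descendants.
No child survives, so the initial division is made at the grandchildren's generation.
The descendants' portion (₹640,000) is divided into 16 shares of ₹40,000: Zane, Oona, Faisal, Osric, Kofi, Ursula, Pieter, Ximena, Zephyr, Reuben, Vidar, and Eira each take ₹40,000; Carmen's ₹40,000 share passes to Carmen's issue; Flora's ₹40,000 share passes to Flora's issue; Nuria's ₹40,000 share passes to Nuria's issue; Gideon's ₹40,000 share passes to Gideon's issue.
Carmen's share (₹40,000) is divided into 2 shares of ₹20,000: Desmond and Tariq each take ₹20,000.
Flora's share (₹40,000) is divided into 2 shares of ₹20,000: Zelie and Dora each take ₹20,000.
Nuria's share (₹40,000) is divided into 2 shares of ₹20,000: Dayo and Keturah each take ₹20,000.
Gideon's share (₹40,000) passes entirely to Hanna.

Wyatt: ₹534,000; Desmond: ₹20,000; Tariq: ₹20,000; Zane: ₹40,000; Oona: ₹40,000; Faisal: ₹40,000; Osric: ₹40,000; Kofi: ₹40,000; Ursula: ₹40,000; Pieter: ₹40,000; Ximena: ₹40,000; Zelie: ₹20,000; Dora: ₹20,000; Zephyr: ₹40,000; Reuben: ₹40,000; Dayo: ₹20,000; Keturah: ₹20,000; Vidar: ₹40,000; Eira: ₹40,000; Hanna: ₹40,000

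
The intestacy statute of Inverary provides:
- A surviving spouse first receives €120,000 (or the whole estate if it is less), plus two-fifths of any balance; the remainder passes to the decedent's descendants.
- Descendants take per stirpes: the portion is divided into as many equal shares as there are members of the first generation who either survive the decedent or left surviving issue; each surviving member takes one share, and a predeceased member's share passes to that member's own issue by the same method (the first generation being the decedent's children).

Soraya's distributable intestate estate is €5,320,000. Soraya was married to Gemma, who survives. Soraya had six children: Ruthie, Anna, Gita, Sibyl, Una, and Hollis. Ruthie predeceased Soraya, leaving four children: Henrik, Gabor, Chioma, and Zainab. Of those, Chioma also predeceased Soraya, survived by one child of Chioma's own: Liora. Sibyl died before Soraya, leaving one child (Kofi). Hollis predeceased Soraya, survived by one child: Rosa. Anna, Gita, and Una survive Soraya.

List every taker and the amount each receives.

Gemma: €2,200,000; Henrik: €130,000; Gabor: €130,000; Liora: €130,000; Zainab: €130,000; Anna: €520,000; Gita: €520,000; Kofi: €520,000; Una: €520,000; Rosa: €520,000

Gemma first takes €120,000, leaving a balance of €5,200,000. Gemma then takes two-fifths of the balance (€2,080,000), for a total of €2,200,000. The remaining €3,120,000 passes to the descendants.
The descendants' portion (€3,120,000) is divided into 6 shares of €520,000: Anna, Gita, and Una each take €520,000; Ruthie's €520,000 share passes to Ruthie's issue; Sibyl's €520,000 share passes to Sibyl's issue; Hollis's €520,000 share passes to Hollis's issue.
Ruthie's share (€520,000) is divided into 4 shares of €130,000: Henrik, Gabor, and Zainab each take €130,000; Chioma's €130,000 share passes to Chioma's issue.
Chioma's share (€130,000) passes entirely to Liora.
Sibyl's share (€520,000) passes entirely to Kofi.
Hollis's share (€520,000) passes entirely to Rosa.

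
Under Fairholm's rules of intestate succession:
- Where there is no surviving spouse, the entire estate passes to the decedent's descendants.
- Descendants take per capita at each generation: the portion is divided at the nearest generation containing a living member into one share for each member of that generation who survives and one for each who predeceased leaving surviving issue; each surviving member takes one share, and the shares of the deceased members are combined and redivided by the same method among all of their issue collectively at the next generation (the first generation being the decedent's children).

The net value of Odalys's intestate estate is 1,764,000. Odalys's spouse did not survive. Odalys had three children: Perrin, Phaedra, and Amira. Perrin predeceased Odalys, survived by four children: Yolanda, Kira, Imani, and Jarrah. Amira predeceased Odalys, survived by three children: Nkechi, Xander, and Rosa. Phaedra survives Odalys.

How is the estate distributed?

Yolanda: 168,000; Kira: 168,000; Imani: 168,000; Jarrah: 168,000; Phaedra: 588,000; Nkechi: 168,000; Xander: 168,000; Rosa: 168,000

The entire 1,764,000 passes to the descendants.
That amount (1,764,000) is divided at the children's generation into 3 shares of 588,000. Phaedra takes 588,000. The 2 shares of the deceased (Perrin and Amira) are combined into a pool of 1,176,000.
That pool (1,176,000) is divided at the grandchildren's generation equally among Yolanda, Kira, Imani, Jarrah, Nkechi, Xander, and Rosa: 168,000 each.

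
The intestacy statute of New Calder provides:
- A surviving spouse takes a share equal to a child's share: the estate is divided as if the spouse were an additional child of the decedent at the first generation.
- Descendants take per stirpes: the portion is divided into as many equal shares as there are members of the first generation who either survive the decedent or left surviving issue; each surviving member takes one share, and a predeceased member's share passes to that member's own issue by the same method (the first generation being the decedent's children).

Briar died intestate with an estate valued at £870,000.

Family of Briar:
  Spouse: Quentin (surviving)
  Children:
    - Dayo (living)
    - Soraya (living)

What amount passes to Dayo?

Dayo receives £290,000.

The spouse counts as an additional share at the children's level, so there are 3 primary shares of £290,000. Quentin takes one such share (£290,000).
The children's combined portion (£580,000) is divided into 2 shares of £290,000: Dayo and Soraya each take £290,000.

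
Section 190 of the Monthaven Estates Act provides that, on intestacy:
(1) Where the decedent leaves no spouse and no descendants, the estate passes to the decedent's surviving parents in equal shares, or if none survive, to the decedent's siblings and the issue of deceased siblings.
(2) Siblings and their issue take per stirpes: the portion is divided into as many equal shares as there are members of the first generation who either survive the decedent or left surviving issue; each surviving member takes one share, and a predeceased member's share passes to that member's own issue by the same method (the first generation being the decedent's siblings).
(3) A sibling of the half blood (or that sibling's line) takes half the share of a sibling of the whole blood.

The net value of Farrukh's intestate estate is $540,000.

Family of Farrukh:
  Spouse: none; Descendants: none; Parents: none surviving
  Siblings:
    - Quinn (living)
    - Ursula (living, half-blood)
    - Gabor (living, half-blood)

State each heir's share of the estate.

Quinn: $270,000; Ursula: $135,000; Gabor: $135,000

The entire $540,000 passes to the siblings and their issue.
Counting each half-blood sibling's line as half a unit, there are 2 units in $540,000, so one unit is $270,000. Whole-blood lines (Quinn) take $270,000 each; half-blood lines (Ursula and Gabor) take $135,000 each.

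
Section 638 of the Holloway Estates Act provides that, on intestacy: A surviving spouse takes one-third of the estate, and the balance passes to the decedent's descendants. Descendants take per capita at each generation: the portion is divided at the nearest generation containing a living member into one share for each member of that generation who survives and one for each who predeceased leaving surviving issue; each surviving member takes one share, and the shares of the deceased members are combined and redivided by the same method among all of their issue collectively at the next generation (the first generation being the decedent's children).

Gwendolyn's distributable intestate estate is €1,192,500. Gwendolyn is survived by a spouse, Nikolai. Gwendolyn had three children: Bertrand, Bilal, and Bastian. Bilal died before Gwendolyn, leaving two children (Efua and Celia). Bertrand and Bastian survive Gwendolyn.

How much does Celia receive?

Nikolai takes one-third of €1,192,500 = €397,500. The remaining €795,000 passes to the descendants.
The descendants' portion (€795,000) is divided at the children's generation into 3 shares of €265,000. Bertrand and Bastian each take €265,000. The remaining share for the deceased Bilal (€265,000) is carried to the next generation.
That pool (€265,000) is divided at the grandchildren's generation equally among Efua and Celia: €132,500 each.

Celia receives €132,500.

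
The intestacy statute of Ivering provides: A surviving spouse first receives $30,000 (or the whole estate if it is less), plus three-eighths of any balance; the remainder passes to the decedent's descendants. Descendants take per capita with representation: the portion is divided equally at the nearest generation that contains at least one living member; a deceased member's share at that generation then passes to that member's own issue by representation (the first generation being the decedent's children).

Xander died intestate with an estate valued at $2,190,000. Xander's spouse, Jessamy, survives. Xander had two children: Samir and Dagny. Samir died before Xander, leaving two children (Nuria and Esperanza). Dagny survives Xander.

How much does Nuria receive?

Jessamy first takes $30,000, leaving a balance of $2,160,000. Jessamy then takes three-eighths of the balance ($810,000), for a total of $840,000. The remaining $1,350,000 passes to the descendants.
The descendants' portion ($1,350,000) is divided into 2 shares of $675,000: Dagny takes $675,000; Samir's $675,000 share passes to Samir's issue.
Samir's share ($675,000) is divided into 2 shares of $337,500: Nuria and Esperanza each take $337,500.

Nuria receives $337,500.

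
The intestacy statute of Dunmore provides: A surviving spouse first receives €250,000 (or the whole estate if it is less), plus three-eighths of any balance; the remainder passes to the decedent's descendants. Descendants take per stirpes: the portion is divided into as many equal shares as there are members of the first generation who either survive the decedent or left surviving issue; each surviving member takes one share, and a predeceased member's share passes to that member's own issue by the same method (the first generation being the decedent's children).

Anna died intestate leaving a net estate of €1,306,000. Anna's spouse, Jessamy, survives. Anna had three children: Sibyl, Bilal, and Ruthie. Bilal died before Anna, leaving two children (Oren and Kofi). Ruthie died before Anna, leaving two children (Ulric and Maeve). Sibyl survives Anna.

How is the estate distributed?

Jessamy: €646,000; Sibyl: €220,000; Oren: €110,000; Kofi: €110,000; Ulric: €110,000; Maeve: €110,000

Jessamy first takes €250,000, leaving a balance of €1,056,000. Jessamy then takes three-eighths of the balance (€396,000), for a total of €646,000. The remaining €660,000 passes to the descendants.
The descendants' portion (€660,000) is divided into 3 shares of €220,000: Sibyl takes €220,000; Bilal's €220,000 share passes to Bilal's issue; Ruthie's €220,000 share passes to Ruthie's issue.
Bilal's share (€220,000) is divided into 2 shares of €110,000: Oren and Kofi each take €110,000.
Ruthie's share (€220,000) is divided into 2 shares of €110,000: Ulric and Maeve each take €110,000.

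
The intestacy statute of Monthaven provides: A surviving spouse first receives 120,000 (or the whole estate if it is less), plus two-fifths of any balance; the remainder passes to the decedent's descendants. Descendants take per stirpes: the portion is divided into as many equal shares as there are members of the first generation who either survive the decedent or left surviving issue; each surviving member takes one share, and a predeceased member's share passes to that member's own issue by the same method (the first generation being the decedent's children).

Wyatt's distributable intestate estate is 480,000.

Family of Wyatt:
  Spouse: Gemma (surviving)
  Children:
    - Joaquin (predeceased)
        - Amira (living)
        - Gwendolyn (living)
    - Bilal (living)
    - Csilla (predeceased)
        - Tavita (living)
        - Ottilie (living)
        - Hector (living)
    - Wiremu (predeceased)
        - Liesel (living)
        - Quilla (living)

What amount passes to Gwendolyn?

Gemma first takes 120,000, leaving a balance of 360,000. Gemma then takes two-fifths of the balance (144,000), for a total of 264,000. The remaining 216,000 passes to the descendants.
The descendants' portion (216,000) is divided into 4 shares of 54,000: Bilal takes 54,000; Joaquin's 54,000 share passes to Joaquin's issue; Csilla's 54,000 share passes to Csilla's issue; Wiremu's 54,000 share passes to Wiremu's issue.
Joaquin's share (54,000) is divided into 2 shares of 27,000: Amira and Gwendolyn each take 27,000.
Csilla's share (54,000) is divided into 3 shares of 18,000: Tavita, Ottilie, and Hector each take 18,000.
Wiremu's share (54,000) is divided into 2 shares of 27,000: Liesel and Quilla each take 27,000.

Gwendolyn receives 27,000.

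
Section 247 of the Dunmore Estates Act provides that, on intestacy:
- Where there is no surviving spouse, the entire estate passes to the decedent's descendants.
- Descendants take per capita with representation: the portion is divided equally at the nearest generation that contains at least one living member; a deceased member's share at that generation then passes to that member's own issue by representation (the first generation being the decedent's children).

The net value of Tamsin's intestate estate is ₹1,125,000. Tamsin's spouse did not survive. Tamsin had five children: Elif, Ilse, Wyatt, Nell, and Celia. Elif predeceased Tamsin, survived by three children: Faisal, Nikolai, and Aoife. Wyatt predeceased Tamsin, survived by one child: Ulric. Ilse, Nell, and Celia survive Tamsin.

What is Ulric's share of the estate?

The entire ₹1,125,000 passes to the descendants.
That amount (₹1,125,000) is divided into 5 shares of ₹225,000: Ilse, Nell, and Celia each take ₹225,000; Elif's ₹225,000 share passes to Elif's issue; Wyatt's ₹225,000 share passes to Wyatt's issue.
Elif's share (₹225,000) is divided into 3 shares of ₹75,000: Faisal, Nikolai, and Aoife each take ₹75,000.
Wyatt's share (₹225,000) passes entirely to Ulric.

Ulric receives ₹225,000.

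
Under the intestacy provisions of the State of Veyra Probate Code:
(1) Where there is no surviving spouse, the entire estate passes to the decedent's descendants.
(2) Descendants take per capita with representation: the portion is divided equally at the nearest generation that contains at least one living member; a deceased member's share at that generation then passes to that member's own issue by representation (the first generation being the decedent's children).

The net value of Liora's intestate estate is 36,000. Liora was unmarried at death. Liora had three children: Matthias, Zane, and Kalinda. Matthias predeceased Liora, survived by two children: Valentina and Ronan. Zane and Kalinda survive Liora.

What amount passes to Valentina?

The entire 36,000 passes to the descendants.
That amount (36,000) is divided into 3 shares of 12,000: Zane and Kalinda each take 12,000; Matthias's 12,000 share passes to Matthias's issue.
Matthias's share (12,000) is divided into 2 shares of 6,000: Valentina and Ronan each take 6,000.

Valentina receives 6,000.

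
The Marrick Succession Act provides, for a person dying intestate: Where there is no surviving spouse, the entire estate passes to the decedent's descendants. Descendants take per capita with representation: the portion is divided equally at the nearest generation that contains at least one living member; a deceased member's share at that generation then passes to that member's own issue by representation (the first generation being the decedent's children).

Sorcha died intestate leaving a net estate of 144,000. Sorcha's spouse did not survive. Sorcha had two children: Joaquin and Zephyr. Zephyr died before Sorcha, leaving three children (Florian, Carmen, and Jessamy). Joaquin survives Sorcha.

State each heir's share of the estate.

Joaquin: 72,000; Florian: 24,000; Carmen: 24,000; Jessamy: 24,000

The entire 144,000 passes to the descendants.
That amount (144,000) is divided into 2 shares of 72,000: Joaquin takes 72,000; Zephyr's 72,000 share passes to Zephyr's issue.
Zephyr's share (72,000) is divided into 3 shares of 24,000: Florian, Carmen, and Jessamy each take 24,000.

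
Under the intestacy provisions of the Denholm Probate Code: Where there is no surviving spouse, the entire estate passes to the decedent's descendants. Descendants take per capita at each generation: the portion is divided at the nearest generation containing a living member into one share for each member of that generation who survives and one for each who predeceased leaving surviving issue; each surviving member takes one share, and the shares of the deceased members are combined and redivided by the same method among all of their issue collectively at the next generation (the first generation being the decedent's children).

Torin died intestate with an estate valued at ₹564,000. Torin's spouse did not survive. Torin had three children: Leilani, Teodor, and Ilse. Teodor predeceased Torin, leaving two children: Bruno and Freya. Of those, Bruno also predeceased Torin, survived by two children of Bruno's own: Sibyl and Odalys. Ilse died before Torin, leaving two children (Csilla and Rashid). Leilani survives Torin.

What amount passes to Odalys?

Odalys receives ₹47,000.

The entire ₹564,000 passes to the descendants.
That amount (₹564,000) is divided at the children's generation into 3 shares of ₹188,000. Leilani takes ₹188,000. The 2 shares of the deceased (Teodor and Ilse) are combined into a pool of ₹376,000.
That pool (₹376,000) is divided at the grandchildren's generation into 4 shares of ₹94,000. Freya, Csilla, and Rashid each take ₹94,000. The remaining share for the deceased Bruno (₹94,000) is carried to the next generation.
That pool (₹94,000) is divided at the great-grandchildren's generation equally among Sibyl and Odalys: ₹47,000 each.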